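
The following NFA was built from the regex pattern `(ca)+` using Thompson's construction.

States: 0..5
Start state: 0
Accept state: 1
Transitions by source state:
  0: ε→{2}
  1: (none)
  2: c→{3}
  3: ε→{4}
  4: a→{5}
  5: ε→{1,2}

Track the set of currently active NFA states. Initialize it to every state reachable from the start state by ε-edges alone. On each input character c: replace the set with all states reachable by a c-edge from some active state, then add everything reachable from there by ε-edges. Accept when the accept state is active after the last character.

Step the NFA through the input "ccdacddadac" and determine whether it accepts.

initial (ε-close {0}): {0,2}
'c' @ 1: {3,4}
'c' @ 2: {}  — no active states
rest 'dacddadac' ignored (set empty)
end set {} — state 1 not in

Answer: REJECT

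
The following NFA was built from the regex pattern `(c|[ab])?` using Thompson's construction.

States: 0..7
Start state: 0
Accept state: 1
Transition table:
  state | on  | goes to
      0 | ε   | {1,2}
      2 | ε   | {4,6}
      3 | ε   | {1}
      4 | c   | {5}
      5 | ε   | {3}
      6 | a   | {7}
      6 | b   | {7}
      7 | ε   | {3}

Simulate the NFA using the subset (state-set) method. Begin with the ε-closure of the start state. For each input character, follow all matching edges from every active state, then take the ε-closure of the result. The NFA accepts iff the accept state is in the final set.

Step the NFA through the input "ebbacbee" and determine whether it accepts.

Answer: REJECT

Trace:
initial (ε-close {0}): {0,1,2,4,6}
'e' @ 1: {}  — state set empty
rest 'bbacbee' ignored (set empty)
final: {}; accept 1 not in set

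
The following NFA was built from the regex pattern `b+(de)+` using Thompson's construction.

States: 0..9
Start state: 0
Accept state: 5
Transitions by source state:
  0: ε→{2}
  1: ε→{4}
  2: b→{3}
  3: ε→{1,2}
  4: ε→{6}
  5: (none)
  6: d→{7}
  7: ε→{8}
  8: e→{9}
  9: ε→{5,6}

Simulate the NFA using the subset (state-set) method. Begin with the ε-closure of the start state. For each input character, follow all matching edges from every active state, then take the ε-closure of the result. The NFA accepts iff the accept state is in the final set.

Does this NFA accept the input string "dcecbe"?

S₀ = ε-closure({0}) = {0,2}
'd' @ 1: {}  — state set empty
rest 'cecbe' ignored (set empty)
end set {} — state 5 not in

Answer: REJECT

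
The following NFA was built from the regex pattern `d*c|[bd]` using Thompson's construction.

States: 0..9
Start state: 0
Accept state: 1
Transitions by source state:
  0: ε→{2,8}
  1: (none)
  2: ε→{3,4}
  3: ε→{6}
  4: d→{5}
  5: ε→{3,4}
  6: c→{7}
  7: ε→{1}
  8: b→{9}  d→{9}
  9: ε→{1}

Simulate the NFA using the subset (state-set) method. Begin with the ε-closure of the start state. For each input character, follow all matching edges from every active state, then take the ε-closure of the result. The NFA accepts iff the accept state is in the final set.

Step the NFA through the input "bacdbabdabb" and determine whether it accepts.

Answer: REJECT

Derivation:
initial (ε-close {0}): {0,2,3,4,6,8}
'b' @ 1: {1,9}  [accepting]
'a' @ 2: {}  — dead — no transitions
rest 'cdbabdabb' ignored (set empty)
final: {}; accept 1 not in set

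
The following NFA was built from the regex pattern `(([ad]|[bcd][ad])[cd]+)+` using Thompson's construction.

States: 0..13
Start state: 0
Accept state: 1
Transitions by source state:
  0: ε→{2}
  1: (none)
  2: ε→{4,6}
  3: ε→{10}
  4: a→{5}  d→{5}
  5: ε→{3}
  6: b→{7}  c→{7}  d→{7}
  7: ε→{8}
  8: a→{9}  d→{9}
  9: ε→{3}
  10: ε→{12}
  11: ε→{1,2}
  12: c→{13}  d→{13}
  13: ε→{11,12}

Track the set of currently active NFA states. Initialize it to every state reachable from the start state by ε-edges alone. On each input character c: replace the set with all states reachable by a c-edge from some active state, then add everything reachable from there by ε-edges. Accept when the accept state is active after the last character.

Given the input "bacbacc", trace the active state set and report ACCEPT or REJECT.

S₀ = ε-closure({0}) = {0,2,4,6}
'b' @ 1: {7,8}
'a' @ 2: {3,9,10,12}
'c' @ 3: {1,2,4,6,11,12,13}  (accept∈set)
'b' @ 4: {7,8}
'a' @ 5: {3,9,10,12}
'c' @ 6: {1,2,4,6,11,12,13}  (accept∈set)
'c' @ 7: {1,2,4,6,7,8,11,12,13}  (accept∈set)
end set {1,2,4,6,7,8,11,12,13} — state 1 in

Answer: ACCEPT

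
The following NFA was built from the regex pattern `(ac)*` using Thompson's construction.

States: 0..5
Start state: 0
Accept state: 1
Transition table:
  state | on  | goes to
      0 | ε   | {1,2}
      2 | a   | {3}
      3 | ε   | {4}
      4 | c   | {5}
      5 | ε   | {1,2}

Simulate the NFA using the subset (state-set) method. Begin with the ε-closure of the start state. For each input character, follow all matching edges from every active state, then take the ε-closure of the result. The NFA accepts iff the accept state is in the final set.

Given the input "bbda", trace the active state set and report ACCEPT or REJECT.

Answer: REJECT

Steps:
S₀ = ε-closure({0}) = {0,1,2}
'b' @ 1: {}  — state set empty
rest 'bda' ignored (set empty)
end set {} — state 1 not in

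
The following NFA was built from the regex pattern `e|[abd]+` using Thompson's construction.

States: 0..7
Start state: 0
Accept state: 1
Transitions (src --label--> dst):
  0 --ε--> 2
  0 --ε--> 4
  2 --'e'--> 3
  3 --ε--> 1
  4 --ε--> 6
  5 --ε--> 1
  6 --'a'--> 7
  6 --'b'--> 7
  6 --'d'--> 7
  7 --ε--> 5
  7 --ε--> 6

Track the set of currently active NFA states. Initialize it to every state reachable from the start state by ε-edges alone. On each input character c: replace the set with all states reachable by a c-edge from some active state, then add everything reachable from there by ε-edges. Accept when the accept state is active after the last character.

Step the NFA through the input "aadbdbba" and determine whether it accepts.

Answer: ACCEPT

Steps:
initial (ε-close {0}): {0,2,4,6}
'a' @ 1: {1,5,6,7}  [accepting]
'a' @ 2: {1,5,6,7}  [accepting]
'd' @ 3: {1,5,6,7}  [accepting]
'b' @ 4: {1,5,6,7}  [accepting]
'd' @ 5: {1,5,6,7}  [accepting]
'b' @ 6: {1,5,6,7}  [accepting]
'b' @ 7: {1,5,6,7}  [accepting]
'a' @ 8: {1,5,6,7}  [accepting]
after full input: {1,5,6,7}  (accept=1 in)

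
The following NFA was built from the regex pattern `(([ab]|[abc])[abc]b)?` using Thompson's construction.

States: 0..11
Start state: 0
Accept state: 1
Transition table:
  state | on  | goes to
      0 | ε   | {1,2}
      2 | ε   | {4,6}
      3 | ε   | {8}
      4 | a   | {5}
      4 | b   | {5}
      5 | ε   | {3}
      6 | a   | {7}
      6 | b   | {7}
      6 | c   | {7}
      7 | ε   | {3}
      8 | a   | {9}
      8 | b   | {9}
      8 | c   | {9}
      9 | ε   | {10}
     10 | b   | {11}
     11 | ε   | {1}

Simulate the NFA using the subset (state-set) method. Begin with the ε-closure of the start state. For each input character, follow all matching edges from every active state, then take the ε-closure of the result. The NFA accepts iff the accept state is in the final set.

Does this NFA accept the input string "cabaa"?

S₀ = ε-closure({0}) = {0,1,2,4,6}
'c' @ 1: {3,7,8}
'a' @ 2: {9,10}
'b' @ 3: {1,11}  ✓accept
'a' @ 4: {}  — dead — no transitions
rest 'a' ignored (set empty)
after full input: {}  (accept=1 not in)

Answer: REJECT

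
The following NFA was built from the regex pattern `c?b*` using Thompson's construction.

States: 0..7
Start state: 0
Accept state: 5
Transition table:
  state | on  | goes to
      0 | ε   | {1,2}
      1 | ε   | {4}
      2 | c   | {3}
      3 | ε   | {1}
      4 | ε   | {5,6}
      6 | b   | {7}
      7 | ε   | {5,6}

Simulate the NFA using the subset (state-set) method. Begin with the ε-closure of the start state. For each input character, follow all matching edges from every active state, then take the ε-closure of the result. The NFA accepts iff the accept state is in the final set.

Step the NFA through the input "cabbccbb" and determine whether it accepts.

Answer: REJECT

Steps:
S₀ = ε-closure({0}) = {0,1,2,4,5,6}
'c' @ 1: {1,3,4,5,6}  [accepting]
'a' @ 2: {}  — no active states
rest 'bbccbb' ignored (set empty)
final: {}; accept 5 not in set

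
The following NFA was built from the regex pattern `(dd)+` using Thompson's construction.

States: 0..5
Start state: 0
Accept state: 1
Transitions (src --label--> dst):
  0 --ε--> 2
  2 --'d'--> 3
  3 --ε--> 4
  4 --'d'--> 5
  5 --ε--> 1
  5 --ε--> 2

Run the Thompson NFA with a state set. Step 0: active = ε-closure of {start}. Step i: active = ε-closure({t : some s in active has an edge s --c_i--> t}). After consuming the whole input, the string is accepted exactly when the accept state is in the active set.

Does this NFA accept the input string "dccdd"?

Answer: REJECT

Trace:
start: ε-closure({0}) = {0,2}
'd' @ 1: {3,4}
'c' @ 2: {}  — no active states
rest 'cdd' ignored (set empty)
final: {}; accept 1 not in set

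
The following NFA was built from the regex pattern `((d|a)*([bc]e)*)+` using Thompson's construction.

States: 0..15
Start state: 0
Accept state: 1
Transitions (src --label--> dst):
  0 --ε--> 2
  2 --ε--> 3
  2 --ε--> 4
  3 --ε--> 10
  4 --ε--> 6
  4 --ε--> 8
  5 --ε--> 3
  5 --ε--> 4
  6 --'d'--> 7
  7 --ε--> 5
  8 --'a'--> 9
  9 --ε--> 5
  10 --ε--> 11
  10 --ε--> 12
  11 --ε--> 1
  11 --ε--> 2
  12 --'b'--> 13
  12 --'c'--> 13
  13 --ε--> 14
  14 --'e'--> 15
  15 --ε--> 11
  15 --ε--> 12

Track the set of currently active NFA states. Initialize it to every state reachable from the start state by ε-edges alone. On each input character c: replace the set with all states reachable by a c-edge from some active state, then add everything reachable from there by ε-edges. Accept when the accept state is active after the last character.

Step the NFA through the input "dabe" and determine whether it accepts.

S₀ = ε-closure({0}) = {0,1,2,3,4,6,8,10,11,12}
'd' @ 1: {1,2,3,4,5,6,7,8,10,11,12}  [accepting]
'a' @ 2: {1,2,3,4,5,6,8,9,10,11,12}  [accepting]
'b' @ 3: {13,14}
'e' @ 4: {1,2,3,4,6,8,10,11,12,15}  [accepting]
final: {1,2,3,4,6,8,10,11,12,15}; accept 1 in set

Answer: ACCEPT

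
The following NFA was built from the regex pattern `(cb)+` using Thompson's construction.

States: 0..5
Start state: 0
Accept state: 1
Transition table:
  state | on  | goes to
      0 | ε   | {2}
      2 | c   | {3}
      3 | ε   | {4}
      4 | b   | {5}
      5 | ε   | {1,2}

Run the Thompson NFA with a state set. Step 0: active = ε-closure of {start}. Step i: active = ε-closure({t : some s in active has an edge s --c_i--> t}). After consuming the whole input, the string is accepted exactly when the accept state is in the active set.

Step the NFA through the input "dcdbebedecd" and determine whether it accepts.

start: ε-closure({0}) = {0,2}
'd' @ 1: {}  — state set empty
rest 'cdbebedecd' ignored (set empty)
end set {} — state 1 not in

Answer: REJECT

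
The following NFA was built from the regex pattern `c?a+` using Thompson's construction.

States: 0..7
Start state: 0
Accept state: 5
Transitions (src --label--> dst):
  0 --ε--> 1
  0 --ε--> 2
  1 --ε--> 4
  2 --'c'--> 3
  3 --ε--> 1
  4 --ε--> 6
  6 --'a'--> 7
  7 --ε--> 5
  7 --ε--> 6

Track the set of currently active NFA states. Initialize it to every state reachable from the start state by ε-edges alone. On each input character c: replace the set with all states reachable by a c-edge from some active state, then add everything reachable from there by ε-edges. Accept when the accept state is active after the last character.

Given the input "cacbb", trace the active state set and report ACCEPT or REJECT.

start: ε-closure({0}) = {0,1,2,4,6}
'c' @ 1: {1,3,4,6}
'a' @ 2: {5,6,7}  [accepting]
'c' @ 3: {}  — state set empty
rest 'bb' ignored (set empty)
after full input: {}  (accept=5 not in)

Answer: REJECT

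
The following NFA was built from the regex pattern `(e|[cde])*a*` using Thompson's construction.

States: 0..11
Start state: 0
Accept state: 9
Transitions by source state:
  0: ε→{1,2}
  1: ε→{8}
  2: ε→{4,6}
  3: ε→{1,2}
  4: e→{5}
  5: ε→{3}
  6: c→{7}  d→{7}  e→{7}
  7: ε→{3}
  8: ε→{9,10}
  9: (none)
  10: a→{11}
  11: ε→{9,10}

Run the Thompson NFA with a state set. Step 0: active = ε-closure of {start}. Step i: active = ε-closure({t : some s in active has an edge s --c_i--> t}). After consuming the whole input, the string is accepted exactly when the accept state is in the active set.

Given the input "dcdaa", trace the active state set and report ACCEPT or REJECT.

Answer: ACCEPT

Derivation:
S₀ = ε-closure({0}) = {0,1,2,4,6,8,9,10}
'd' @ 1: {1,2,3,4,6,7,8,9,10}  [accepting]
'c' @ 2: {1,2,3,4,6,7,8,9,10}  [accepting]
'd' @ 3: {1,2,3,4,6,7,8,9,10}  [accepting]
'a' @ 4: {9,10,11}  [accepting]
'a' @ 5: {9,10,11}  [accepting]
end set {9,10,11} — state 9 in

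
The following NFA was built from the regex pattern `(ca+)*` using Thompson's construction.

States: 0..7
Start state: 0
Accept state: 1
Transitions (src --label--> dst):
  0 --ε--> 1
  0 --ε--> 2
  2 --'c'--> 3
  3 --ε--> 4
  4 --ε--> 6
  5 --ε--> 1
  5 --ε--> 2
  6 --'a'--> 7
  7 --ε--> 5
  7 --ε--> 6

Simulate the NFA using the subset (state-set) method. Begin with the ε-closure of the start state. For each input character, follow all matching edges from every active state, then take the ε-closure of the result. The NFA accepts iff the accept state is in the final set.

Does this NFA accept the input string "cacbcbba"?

initial (ε-close {0}): {0,1,2}
'c' @ 1: {3,4,6}
'a' @ 2: {1,2,5,6,7}  (accept∈set)
'c' @ 3: {3,4,6}
'b' @ 4: {}  — state set empty
rest 'cbba' ignored (set empty)
end set {} — state 1 not in

Answer: REJECT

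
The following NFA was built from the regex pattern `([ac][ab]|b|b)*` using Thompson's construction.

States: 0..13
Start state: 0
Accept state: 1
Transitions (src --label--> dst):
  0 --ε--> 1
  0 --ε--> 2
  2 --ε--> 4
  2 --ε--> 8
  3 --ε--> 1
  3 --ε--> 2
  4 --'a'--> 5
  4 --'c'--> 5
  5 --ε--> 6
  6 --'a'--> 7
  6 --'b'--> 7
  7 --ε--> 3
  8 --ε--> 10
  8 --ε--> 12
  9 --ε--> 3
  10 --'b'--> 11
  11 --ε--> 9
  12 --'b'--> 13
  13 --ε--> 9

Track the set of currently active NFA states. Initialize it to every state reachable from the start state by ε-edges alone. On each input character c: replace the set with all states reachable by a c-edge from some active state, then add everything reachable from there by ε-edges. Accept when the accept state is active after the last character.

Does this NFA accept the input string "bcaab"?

Answer: ACCEPT

Trace:
initial (ε-close {0}): {0,1,2,4,8,10,12}
'b' @ 1: {1,2,3,4,8,9,10,11,12,13}  (accept∈set)
'c' @ 2: {5,6}
'a' @ 3: {1,2,3,4,7,8,10,12}  (accept∈set)
'a' @ 4: {5,6}
'b' @ 5: {1,2,3,4,7,8,10,12}  (accept∈set)
after full input: {1,2,3,4,7,8,10,12}  (accept=1 in)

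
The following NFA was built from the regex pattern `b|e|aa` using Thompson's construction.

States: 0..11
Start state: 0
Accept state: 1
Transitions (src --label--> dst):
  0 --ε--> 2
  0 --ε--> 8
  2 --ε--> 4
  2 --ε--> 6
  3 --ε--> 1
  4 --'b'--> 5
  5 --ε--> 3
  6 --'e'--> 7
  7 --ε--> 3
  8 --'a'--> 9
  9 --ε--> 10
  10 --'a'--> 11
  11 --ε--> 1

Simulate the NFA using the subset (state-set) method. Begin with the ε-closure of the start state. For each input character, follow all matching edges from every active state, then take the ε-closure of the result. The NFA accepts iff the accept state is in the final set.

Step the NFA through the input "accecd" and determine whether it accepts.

initial (ε-close {0}): {0,2,4,6,8}
'a' @ 1: {9,10}
'c' @ 2: {}  — state set empty
rest 'cecd' ignored (set empty)
after full input: {}  (accept=1 not in)

Answer: REJECT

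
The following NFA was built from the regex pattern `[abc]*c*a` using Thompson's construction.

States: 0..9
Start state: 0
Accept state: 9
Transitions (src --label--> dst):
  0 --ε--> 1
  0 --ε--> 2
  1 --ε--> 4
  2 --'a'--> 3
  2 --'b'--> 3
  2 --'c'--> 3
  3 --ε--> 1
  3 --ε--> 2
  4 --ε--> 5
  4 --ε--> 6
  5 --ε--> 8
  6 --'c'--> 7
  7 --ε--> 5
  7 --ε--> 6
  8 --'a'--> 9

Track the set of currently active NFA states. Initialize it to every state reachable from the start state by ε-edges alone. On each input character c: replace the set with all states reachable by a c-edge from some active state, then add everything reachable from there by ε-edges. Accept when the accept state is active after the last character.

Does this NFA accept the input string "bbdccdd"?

S₀ = ε-closure({0}) = {0,1,2,4,5,6,8}
'b' @ 1: {1,2,3,4,5,6,8}
'b' @ 2: {1,2,3,4,5,6,8}
'd' @ 3: {}  — state set empty
rest 'ccdd' ignored (set empty)
final: {}; accept 9 not in set

Answer: REJECT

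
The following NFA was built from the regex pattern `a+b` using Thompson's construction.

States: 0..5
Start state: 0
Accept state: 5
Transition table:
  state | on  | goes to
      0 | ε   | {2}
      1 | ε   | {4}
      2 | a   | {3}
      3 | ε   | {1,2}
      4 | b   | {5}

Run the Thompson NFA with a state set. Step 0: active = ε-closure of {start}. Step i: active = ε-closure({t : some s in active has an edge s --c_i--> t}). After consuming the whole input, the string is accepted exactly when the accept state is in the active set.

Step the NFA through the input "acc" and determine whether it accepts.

start: ε-closure({0}) = {0,2}
'a' @ 1: {1,2,3,4}
'c' @ 2: {}  — no active states
rest 'c' ignored (set empty)
end set {} — state 5 not in

Answer: REJECT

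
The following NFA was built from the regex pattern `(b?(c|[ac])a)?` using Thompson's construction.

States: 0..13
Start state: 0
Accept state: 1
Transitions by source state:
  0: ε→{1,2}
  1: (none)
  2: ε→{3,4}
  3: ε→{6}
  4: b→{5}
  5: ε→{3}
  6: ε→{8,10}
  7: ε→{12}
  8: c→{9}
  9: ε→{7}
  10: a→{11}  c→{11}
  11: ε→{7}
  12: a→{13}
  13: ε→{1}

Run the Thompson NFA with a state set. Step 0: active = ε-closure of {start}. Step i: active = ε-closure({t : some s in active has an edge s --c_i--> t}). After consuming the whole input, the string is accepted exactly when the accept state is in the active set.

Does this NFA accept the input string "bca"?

initial (ε-close {0}): {0,1,2,3,4,6,8,10}
'b' @ 1: {3,5,6,8,10}
'c' @ 2: {7,9,11,12}
'a' @ 3: {1,13}  ✓accept
final: {1,13}; accept 1 in set

Answer: ACCEPT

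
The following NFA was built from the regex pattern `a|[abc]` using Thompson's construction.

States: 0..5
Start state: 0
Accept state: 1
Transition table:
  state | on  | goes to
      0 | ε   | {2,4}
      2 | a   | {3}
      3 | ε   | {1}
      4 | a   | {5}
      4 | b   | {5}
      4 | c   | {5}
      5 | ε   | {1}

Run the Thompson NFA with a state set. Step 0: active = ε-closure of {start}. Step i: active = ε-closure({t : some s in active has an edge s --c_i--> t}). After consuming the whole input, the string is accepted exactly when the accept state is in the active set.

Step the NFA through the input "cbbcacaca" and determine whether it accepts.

start: ε-closure({0}) = {0,2,4}
'c' @ 1: {1,5}  [accepting]
'b' @ 2: {}  — dead — no transitions
rest 'bcacaca' ignored (set empty)
end set {} — state 1 not in

Answer: REJECT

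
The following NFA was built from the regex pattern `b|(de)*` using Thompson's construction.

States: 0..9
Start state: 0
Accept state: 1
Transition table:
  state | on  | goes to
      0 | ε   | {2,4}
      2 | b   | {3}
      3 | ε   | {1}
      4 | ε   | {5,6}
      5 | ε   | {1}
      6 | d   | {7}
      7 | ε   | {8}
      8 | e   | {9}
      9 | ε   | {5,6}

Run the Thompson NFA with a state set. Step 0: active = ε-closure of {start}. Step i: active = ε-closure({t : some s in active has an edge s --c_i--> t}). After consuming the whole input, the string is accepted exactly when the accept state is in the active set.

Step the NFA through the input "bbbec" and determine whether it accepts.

initial (ε-close {0}): {0,1,2,4,5,6}
'b' @ 1: {1,3}  ✓accept
'b' @ 2: {}  — state set empty
rest 'bec' ignored (set empty)
after full input: {}  (accept=1 not in)

Answer: REJECT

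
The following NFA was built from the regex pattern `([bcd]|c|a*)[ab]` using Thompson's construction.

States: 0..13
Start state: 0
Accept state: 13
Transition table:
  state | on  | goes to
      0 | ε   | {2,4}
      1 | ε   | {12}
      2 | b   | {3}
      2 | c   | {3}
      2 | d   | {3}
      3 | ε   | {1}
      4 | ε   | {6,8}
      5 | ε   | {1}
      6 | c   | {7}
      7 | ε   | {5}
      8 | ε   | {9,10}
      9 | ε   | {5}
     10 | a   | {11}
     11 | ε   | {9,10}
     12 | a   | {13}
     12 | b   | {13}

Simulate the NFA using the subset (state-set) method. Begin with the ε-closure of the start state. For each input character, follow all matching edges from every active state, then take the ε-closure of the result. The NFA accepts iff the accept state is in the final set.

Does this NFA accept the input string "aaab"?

Answer: ACCEPT

Steps:
initial (ε-close {0}): {0,1,2,4,5,6,8,9,10,12}
'a' @ 1: {1,5,9,10,11,12,13}  [accepting]
'a' @ 2: {1,5,9,10,11,12,13}  [accepting]
'a' @ 3: {1,5,9,10,11,12,13}  [accepting]
'b' @ 4: {13}  [accepting]
final: {13}; accept 13 in set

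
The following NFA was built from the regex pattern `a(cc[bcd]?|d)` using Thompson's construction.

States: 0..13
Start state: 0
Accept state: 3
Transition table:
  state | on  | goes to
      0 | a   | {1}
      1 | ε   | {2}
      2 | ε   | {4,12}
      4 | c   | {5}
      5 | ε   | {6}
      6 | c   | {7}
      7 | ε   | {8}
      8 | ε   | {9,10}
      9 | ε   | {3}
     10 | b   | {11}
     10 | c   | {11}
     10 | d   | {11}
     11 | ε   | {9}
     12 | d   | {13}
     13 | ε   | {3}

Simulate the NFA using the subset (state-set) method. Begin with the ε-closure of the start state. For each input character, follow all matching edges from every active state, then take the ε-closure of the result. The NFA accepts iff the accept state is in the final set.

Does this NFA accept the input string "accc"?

Answer: ACCEPT

Derivation:
initial (ε-close {0}): {0}
'a' @ 1: {1,2,4,12}
'c' @ 2: {5,6}
'c' @ 3: {3,7,8,9,10}  ✓accept
'c' @ 4: {3,9,11}  ✓accept
after full input: {3,9,11}  (accept=3 in)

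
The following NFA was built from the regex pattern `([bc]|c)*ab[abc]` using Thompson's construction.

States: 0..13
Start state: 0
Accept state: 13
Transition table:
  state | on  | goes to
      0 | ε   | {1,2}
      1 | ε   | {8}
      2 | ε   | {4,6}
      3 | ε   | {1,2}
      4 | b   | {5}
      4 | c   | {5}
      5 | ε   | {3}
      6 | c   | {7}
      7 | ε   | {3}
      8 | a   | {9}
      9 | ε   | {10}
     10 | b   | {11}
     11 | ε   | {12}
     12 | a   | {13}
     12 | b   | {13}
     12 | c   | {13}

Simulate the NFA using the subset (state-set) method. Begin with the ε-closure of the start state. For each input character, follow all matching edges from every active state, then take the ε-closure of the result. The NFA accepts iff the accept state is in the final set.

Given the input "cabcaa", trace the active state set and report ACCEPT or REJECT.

start: ε-closure({0}) = {0,1,2,4,6,8}
'c' @ 1: {1,2,3,4,5,6,7,8}
'a' @ 2: {9,10}
'b' @ 3: {11,12}
'c' @ 4: {13}  ✓accept
'a' @ 5: {}  — state set empty
rest 'a' ignored (set empty)
final: {}; accept 13 not in set

Answer: REJECT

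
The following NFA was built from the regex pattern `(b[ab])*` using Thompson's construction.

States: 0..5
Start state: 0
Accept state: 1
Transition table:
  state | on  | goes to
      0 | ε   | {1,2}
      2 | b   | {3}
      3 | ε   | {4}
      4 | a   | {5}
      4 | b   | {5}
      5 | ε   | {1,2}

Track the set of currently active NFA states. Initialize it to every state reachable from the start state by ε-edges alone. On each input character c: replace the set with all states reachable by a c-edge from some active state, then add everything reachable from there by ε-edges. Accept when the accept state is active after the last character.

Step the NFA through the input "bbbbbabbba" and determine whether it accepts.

S₀ = ε-closure({0}) = {0,1,2}
'b' @ 1: {3,4}
'b' @ 2: {1,2,5}  ✓accept
'b' @ 3: {3,4}
'b' @ 4: {1,2,5}  ✓accept
'b' @ 5: {3,4}
'a' @ 6: {1,2,5}  ✓accept
'b' @ 7: {3,4}
'b' @ 8: {1,2,5}  ✓accept
'b' @ 9: {3,4}
'a' @ 10: {1,2,5}  ✓accept
final: {1,2,5}; accept 1 in set

Answer: ACCEPT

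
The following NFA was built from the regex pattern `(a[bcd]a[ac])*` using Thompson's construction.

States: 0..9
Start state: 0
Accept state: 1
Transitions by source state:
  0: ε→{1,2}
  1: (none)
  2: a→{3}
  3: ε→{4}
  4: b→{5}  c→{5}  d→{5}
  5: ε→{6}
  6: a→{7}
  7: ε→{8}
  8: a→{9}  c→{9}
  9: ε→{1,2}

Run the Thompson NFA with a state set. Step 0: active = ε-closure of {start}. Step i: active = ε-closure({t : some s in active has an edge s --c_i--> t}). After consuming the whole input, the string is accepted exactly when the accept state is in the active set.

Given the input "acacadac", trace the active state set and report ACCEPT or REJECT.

S₀ = ε-closure({0}) = {0,1,2}
'a' @ 1: {3,4}
'c' @ 2: {5,6}
'a' @ 3: {7,8}
'c' @ 4: {1,2,9}  (accept∈set)
'a' @ 5: {3,4}
'd' @ 6: {5,6}
'a' @ 7: {7,8}
'c' @ 8: {1,2,9}  (accept∈set)
after full input: {1,2,9}  (accept=1 in)

Answer: ACCEPT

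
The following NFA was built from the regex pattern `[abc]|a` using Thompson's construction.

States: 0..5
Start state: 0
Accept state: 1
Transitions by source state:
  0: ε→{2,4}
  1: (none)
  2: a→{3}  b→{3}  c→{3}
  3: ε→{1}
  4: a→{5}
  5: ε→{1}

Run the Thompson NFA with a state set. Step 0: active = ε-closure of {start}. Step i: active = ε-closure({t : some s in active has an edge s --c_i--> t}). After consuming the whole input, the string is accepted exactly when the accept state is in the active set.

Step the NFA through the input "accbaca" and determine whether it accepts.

start: ε-closure({0}) = {0,2,4}
'a' @ 1: {1,3,5}  (accept∈set)
'c' @ 2: {}  — dead — no transitions
rest 'cbaca' ignored (set empty)
final: {}; accept 1 not in set

Answer: REJECT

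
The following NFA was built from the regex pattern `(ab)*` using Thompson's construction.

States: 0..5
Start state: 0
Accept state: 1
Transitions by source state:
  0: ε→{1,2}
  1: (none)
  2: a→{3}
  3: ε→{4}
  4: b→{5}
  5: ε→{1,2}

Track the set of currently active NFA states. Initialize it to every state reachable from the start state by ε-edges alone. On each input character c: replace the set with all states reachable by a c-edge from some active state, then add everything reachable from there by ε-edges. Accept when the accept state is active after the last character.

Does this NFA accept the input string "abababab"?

Answer: ACCEPT

Steps:
start: ε-closure({0}) = {0,1,2}
'a' @ 1: {3,4}
'b' @ 2: {1,2,5}  (accept∈set)
'a' @ 3: {3,4}
'b' @ 4: {1,2,5}  (accept∈set)
'a' @ 5: {3,4}
'b' @ 6: {1,2,5}  (accept∈set)
'a' @ 7: {3,4}
'b' @ 8: {1,2,5}  (accept∈set)
end set {1,2,5} — state 1 in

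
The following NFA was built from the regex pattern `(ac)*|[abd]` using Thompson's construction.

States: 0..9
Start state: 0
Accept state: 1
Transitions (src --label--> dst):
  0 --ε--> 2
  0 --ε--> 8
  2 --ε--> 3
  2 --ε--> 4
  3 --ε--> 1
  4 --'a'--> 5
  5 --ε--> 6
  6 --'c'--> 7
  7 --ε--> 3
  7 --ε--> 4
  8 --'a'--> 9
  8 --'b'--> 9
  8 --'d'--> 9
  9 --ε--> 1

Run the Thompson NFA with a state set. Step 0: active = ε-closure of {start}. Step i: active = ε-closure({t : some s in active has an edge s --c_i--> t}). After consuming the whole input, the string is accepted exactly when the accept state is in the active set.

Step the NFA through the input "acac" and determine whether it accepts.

Answer: ACCEPT

Trace:
initial (ε-close {0}): {0,1,2,3,4,8}
'a' @ 1: {1,5,6,9}  ✓accept
'c' @ 2: {1,3,4,7}  ✓accept
'a' @ 3: {5,6}
'c' @ 4: {1,3,4,7}  ✓accept
after full input: {1,3,4,7}  (accept=1 in)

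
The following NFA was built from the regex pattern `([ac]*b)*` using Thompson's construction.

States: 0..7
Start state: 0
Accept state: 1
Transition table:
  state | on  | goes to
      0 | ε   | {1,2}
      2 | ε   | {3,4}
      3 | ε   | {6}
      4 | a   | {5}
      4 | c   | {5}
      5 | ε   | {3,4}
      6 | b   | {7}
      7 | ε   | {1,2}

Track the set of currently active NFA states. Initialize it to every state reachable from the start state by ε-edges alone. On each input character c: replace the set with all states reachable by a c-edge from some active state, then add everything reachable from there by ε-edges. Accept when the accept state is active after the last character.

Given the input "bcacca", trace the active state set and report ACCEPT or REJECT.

Answer: REJECT

Steps:
initial (ε-close {0}): {0,1,2,3,4,6}
'b' @ 1: {1,2,3,4,6,7}  (accept∈set)
'c' @ 2: {3,4,5,6}
'a' @ 3: {3,4,5,6}
'c' @ 4: {3,4,5,6}
'c' @ 5: {3,4,5,6}
'a' @ 6: {3,4,5,6}
final: {3,4,5,6}; accept 1 not in set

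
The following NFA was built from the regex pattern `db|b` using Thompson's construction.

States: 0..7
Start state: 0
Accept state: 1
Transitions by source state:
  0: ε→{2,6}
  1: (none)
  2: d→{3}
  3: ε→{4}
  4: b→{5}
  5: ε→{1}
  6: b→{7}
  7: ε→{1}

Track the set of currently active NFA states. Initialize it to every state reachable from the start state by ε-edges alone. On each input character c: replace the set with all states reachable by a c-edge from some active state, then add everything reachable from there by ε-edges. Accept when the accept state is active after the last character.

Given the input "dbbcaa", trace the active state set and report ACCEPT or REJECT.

Answer: REJECT

Derivation:
initial (ε-close {0}): {0,2,6}
'd' @ 1: {3,4}
'b' @ 2: {1,5}  [accepting]
'b' @ 3: {}  — state set empty
rest 'caa' ignored (set empty)
end set {} — state 1 not in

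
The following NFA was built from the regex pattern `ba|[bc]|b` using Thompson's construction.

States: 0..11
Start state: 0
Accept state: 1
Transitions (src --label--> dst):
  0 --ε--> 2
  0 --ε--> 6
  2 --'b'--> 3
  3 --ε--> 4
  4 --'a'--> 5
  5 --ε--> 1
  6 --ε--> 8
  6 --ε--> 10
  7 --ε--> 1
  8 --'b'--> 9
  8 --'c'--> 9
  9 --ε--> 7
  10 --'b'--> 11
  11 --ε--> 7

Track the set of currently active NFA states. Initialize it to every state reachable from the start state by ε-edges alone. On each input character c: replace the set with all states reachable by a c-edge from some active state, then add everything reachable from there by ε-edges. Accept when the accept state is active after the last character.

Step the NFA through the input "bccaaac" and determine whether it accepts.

initial (ε-close {0}): {0,2,6,8,10}
'b' @ 1: {1,3,4,7,9,11}  [accepting]
'c' @ 2: {}  — dead — no transitions
rest 'caaac' ignored (set empty)
final: {}; accept 1 not in set

Answer: REJECT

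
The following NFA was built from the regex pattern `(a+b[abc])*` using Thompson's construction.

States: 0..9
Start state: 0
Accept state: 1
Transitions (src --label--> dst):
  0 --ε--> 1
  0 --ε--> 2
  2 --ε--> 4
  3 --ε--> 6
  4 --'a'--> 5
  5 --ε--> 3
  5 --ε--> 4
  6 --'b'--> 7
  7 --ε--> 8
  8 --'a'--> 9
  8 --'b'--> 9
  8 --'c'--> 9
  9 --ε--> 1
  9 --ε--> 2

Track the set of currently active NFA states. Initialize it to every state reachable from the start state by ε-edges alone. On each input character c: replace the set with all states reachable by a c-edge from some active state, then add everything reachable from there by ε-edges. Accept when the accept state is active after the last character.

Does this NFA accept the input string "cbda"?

Answer: REJECT

Derivation:
start: ε-closure({0}) = {0,1,2,4}
'c' @ 1: {}  — no active states
rest 'bda' ignored (set empty)
end set {} — state 1 not in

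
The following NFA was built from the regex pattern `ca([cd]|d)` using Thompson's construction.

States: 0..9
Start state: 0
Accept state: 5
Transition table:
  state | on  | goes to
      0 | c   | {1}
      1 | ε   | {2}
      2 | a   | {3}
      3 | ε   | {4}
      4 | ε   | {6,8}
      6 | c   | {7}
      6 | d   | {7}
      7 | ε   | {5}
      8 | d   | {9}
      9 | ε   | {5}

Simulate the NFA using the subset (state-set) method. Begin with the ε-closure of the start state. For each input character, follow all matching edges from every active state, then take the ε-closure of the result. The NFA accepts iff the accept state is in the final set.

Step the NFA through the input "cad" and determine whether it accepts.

Answer: ACCEPT

Steps:
S₀ = ε-closure({0}) = {0}
'c' @ 1: {1,2}
'a' @ 2: {3,4,6,8}
'd' @ 3: {5,7,9}  [accepting]
final: {5,7,9}; accept 5 in set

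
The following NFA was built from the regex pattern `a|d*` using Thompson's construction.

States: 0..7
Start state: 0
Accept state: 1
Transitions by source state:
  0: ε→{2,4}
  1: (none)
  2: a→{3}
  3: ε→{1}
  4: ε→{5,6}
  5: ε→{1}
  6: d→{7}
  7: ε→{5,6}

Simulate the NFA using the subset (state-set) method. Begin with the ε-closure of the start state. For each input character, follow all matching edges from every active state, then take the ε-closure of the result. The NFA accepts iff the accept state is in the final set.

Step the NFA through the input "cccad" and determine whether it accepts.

start: ε-closure({0}) = {0,1,2,4,5,6}
'c' @ 1: {}  — no active states
rest 'ccad' ignored (set empty)
after full input: {}  (accept=1 not in)

Answer: REJECT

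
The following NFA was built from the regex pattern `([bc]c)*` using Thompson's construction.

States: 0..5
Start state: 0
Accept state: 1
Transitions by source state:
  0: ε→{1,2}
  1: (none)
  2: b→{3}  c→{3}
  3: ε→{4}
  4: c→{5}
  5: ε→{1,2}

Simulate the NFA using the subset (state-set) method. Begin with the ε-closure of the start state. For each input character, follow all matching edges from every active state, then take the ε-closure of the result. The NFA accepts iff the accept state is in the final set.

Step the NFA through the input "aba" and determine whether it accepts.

Answer: REJECT

Steps:
start: ε-closure({0}) = {0,1,2}
'a' @ 1: {}  — no active states
rest 'ba' ignored (set empty)
end set {} — state 1 not in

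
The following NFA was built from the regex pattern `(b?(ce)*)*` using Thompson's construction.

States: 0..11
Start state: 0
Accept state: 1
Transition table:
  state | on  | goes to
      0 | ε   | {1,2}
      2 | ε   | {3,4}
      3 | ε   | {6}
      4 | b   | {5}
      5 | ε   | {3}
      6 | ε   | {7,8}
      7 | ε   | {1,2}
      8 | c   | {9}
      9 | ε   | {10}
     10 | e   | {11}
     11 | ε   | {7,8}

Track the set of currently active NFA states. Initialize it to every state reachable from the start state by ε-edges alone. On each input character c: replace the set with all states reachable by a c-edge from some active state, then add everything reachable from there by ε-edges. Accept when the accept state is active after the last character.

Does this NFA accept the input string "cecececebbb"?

start: ε-closure({0}) = {0,1,2,3,4,6,7,8}
'c' @ 1: {9,10}
'e' @ 2: {1,2,3,4,6,7,8,11}  ✓accept
'c' @ 3: {9,10}
'e' @ 4: {1,2,3,4,6,7,8,11}  ✓accept
'c' @ 5: {9,10}
'e' @ 6: {1,2,3,4,6,7,8,11}  ✓accept
'c' @ 7: {9,10}
'e' @ 8: {1,2,3,4,6,7,8,11}  ✓accept
'b' @ 9: {1,2,3,4,5,6,7,8}  ✓accept
'b' @ 10: {1,2,3,4,5,6,7,8}  ✓accept
'b' @ 11: {1,2,3,4,5,6,7,8}  ✓accept
final: {1,2,3,4,5,6,7,8}; accept 1 in set

Answer: ACCEPT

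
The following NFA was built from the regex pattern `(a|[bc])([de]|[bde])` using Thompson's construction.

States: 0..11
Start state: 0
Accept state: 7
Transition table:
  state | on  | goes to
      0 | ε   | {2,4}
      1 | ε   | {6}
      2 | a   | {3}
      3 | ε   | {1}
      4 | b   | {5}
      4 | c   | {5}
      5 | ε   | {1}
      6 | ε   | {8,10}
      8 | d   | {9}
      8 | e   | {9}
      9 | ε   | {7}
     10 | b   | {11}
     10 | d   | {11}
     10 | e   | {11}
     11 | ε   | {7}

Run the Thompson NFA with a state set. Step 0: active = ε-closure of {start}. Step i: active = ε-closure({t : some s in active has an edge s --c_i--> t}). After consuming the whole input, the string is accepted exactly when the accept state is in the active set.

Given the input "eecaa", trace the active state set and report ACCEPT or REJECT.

Answer: REJECT

Trace:
S₀ = ε-closure({0}) = {0,2,4}
'e' @ 1: {}  — no active states
rest 'ecaa' ignored (set empty)
end set {} — state 7 not in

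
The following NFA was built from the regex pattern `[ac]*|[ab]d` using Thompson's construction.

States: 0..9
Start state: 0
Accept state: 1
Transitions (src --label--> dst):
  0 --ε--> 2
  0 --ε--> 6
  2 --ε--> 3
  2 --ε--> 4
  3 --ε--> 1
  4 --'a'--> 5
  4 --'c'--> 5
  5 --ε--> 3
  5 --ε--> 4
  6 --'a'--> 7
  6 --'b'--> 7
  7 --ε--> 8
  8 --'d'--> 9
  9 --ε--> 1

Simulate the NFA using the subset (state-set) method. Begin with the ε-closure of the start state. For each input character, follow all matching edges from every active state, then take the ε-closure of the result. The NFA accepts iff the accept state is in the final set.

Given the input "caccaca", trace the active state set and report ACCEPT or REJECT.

S₀ = ε-closure({0}) = {0,1,2,3,4,6}
'c' @ 1: {1,3,4,5}  ✓accept
'a' @ 2: {1,3,4,5}  ✓accept
'c' @ 3: {1,3,4,5}  ✓accept
'c' @ 4: {1,3,4,5}  ✓accept
'a' @ 5: {1,3,4,5}  ✓accept
'c' @ 6: {1,3,4,5}  ✓accept
'a' @ 7: {1,3,4,5}  ✓accept
end set {1,3,4,5} — state 1 in

Answer: ACCEPT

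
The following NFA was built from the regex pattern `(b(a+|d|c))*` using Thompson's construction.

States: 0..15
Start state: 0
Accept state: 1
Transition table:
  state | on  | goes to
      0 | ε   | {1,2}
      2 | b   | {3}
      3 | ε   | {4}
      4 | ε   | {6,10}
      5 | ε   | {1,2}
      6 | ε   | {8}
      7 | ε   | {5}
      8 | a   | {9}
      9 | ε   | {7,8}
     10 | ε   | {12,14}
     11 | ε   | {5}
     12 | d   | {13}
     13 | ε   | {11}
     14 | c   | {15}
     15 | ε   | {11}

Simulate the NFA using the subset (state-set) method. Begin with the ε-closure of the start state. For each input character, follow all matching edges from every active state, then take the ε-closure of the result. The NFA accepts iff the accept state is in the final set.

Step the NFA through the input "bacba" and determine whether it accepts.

S₀ = ε-closure({0}) = {0,1,2}
'b' @ 1: {3,4,6,8,10,12,14}
'a' @ 2: {1,2,5,7,8,9}  [accepting]
'c' @ 3: {}  — state set empty
rest 'ba' ignored (set empty)
end set {} — state 1 not in

Answer: REJECT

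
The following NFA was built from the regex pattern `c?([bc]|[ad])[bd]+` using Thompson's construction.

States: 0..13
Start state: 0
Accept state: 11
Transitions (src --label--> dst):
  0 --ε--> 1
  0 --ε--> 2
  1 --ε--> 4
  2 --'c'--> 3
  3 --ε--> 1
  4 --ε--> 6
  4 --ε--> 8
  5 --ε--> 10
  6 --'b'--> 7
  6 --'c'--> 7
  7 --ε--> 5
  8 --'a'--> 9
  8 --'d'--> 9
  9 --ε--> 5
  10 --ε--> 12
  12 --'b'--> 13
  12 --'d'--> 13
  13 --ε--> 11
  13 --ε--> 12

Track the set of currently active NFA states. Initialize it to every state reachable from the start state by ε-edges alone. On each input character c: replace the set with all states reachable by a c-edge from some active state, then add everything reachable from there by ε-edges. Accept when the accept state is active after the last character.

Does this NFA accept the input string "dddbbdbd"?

Answer: ACCEPT

Steps:
S₀ = ε-closure({0}) = {0,1,2,4,6,8}
'd' @ 1: {5,9,10,12}
'd' @ 2: {11,12,13}  (accept∈set)
'd' @ 3: {11,12,13}  (accept∈set)
'b' @ 4: {11,12,13}  (accept∈set)
'b' @ 5: {11,12,13}  (accept∈set)
'd' @ 6: {11,12,13}  (accept∈set)
'b' @ 7: {11,12,13}  (accept∈set)
'd' @ 8: {11,12,13}  (accept∈set)
end set {11,12,13} — state 11 in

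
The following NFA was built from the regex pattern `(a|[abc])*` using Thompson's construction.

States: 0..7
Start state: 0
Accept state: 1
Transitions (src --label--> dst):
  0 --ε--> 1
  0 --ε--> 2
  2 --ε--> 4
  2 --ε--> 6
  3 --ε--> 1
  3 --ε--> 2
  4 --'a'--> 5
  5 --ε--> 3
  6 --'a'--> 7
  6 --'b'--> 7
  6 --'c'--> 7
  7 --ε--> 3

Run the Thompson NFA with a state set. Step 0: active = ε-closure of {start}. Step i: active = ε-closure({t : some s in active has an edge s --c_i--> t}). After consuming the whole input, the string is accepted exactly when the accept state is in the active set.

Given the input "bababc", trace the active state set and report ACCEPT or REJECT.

initial (ε-close {0}): {0,1,2,4,6}
'b' @ 1: {1,2,3,4,6,7}  ✓accept
'a' @ 2: {1,2,3,4,5,6,7}  ✓accept
'b' @ 3: {1,2,3,4,6,7}  ✓accept
'a' @ 4: {1,2,3,4,5,6,7}  ✓accept
'b' @ 5: {1,2,3,4,6,7}  ✓accept
'c' @ 6: {1,2,3,4,6,7}  ✓accept
final: {1,2,3,4,6,7}; accept 1 in set

Answer: ACCEPT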